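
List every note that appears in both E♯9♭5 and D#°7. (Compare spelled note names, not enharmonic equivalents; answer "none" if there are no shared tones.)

D#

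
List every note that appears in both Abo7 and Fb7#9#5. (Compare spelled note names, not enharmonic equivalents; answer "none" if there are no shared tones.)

Ab, Ebb

Abo7 = Ab, Cb, Ebb, Gbb.
Fb7#9#5 = Fb, Ab, C, Ebb, G.
Shared: Ab, Ebb.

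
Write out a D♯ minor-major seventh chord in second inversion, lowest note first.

D♯ minor-major seventh = D-sharp–F-sharp–A-sharp–C-double-sharp; second inversion → fifth (A-sharp) lowest.

A-sharp C-double-sharp D-sharp F-sharp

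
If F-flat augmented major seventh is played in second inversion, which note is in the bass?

C

F-flat augmented major seventh = F-flat–A-flat–C–E-flat. Second inversion → fifth in the bass = C.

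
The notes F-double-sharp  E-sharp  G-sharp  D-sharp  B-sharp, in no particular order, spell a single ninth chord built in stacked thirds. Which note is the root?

E-sharp

Stacking in thirds gives E-sharp – G-sharp – B-sharp – D-sharp – F-double-sharp, so E-sharp is the root — E-sharp minor ninth.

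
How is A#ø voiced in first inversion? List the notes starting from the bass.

A#ø = A#–C#–E–G#; first inversion → third (C#) lowest.

C#  E  G#  A#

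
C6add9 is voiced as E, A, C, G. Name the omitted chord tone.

D

C6add9 = C, E, G, A, D. The voicing lacks the 9th (major 9th), D.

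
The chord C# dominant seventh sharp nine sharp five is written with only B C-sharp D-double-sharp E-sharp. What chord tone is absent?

C# dominant seventh sharp nine sharp five = C-sharp, E-sharp, G-double-sharp, B, D-double-sharp. The voicing lacks the 5th (augmented 5th), G-double-sharp.

G-double-sharp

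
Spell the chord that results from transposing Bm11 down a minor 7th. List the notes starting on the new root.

C# E G# B D# F#

B down a minor 7th → C#. New chord: C# minor eleventh.
- root: C#
- minor 3rd: E
- perfect 5th: G#
- minor 7th: B
- major 9th: D#
- perfect 11th: F#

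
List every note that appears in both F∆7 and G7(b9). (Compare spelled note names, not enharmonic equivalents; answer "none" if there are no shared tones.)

F

F∆7 = F, A, C, E.
G7(b9) = G, B, D, F, A♭.
Shared: F.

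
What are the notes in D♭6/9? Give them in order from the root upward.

Db, F, Ab, Bb, Eb

D♭6/9 is a six-nine built on Db.
Root: Db
Major 3rd (3rd): F
Perfect 5th (5th): Ab
Major 6th (6th): Bb
Major 9th (9th): Eb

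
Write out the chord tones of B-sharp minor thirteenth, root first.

B#  D#  F##  A#  C##  E#  G##

B-sharp minor thirteenth: minor thirteenth on B#.
B# — root
D# — minor 3rd
F## — perfect 5th
A# — minor 7th
C## — major 9th
E# — perfect 11th
G## — major 13th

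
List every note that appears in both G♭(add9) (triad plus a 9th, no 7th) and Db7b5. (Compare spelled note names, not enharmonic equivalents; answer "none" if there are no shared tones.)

Db

G♭(add9): Gb Bb Db Ab
Db7b5: Db F Abb Cb
Common to both → Db.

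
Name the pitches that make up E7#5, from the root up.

E  G♯  B♯  D

E7#5 is an augmented seventh built on E.
E — root
G♯ — major 3rd
B♯ — augmented 5th
D — minor 7th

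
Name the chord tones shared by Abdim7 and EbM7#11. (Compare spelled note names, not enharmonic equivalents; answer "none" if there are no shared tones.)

Abdim7: Ab Cb Ebb Gbb
EbM7#11: Eb G Bb D A
Common to both → none.

none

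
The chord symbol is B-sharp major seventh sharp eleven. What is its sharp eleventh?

B-sharp major seventh sharp eleven is built on B#; its 11th is an augmented 11th above the root.
A fourth above B uses the letter E, and the augmented 11th above B# is E##.

E##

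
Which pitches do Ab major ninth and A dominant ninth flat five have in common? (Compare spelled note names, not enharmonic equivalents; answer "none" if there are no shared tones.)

Ab major ninth: A-flat C E-flat G B-flat
A dominant ninth flat five: A C-sharp E-flat G B
Common to both → E-flat, G.

E-flat, G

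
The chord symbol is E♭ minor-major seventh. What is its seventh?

E♭ minor-major seventh is built on Eb; its 7th is a major 7th above the root.
A seventh above E uses the letter D, and the major 7th above Eb is D.

D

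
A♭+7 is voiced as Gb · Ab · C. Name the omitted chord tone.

E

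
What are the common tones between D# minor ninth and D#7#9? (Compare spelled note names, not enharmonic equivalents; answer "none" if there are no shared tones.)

D# minor ninth: D# F# A# C# E#
D#7#9: D# F## A# C# E##
Common to both → D#, A#, C#.

D# A# C#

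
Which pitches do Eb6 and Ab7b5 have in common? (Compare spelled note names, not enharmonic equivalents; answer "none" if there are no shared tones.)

C

Eb6: E♭ G B♭ C
Ab7b5: A♭ C E𝄫 G♭
Common to both → C.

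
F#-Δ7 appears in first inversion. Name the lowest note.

A

F#-Δ7 in root position is F#–A–C#–E#.
First inversion places the third in the bass, which is A.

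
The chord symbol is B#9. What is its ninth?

C𝄪

B#9 is built on B♯; its 9th is a major 9th above the root.
A second above B uses the letter C, and the major 9th above B♯ is C𝄪.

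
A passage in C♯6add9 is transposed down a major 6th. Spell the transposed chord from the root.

Transposed root: C# → E (major 6th down). So we spell E six-nine:
root → E
3rd (major 3rd) → G#
5th (perfect 5th) → B
6th (major 6th) → C#
9th (major 9th) → F#

E  G#  B  C#  F#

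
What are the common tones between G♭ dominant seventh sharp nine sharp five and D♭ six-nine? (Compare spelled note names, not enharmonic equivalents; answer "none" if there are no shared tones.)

G♭ dominant seventh sharp nine sharp five: G-flat B-flat D F-flat A
D♭ six-nine: D-flat F A-flat B-flat E-flat
Common to both → B-flat.

B-flat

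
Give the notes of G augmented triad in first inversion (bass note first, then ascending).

B, D-sharp, G

G augmented triad = G–B–D-sharp; first inversion → third (B) lowest.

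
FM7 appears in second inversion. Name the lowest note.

FM7 in root position is F–A–C–E.
Second inversion places the fifth in the bass, which is C.

C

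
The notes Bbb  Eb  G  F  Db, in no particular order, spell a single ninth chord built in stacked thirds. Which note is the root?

Eb

Arranged so that each adjacent pair is a third by letter name: Eb – G – Bbb – Db – F.
The bottom of that stack, Eb, is the root (this is Eb dominant ninth flat five).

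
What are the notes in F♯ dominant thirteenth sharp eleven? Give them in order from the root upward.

Root F-sharp, quality dominant thirteenth sharp eleven:
Root: F-sharp
Major 3rd (3rd): A-sharp
Perfect 5th (5th): C-sharp
Minor 7th (7th): E
Major 9th (9th): G-sharp
Augmented 11th (11th): B-sharp
Major 13th (13th): D-sharp

F-sharp, A-sharp, C-sharp, E, G-sharp, B-sharp, D-sharp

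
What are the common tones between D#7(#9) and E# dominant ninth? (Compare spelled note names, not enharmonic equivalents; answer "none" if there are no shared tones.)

D#  F##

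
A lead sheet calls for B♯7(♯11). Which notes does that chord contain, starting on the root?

B♯ – D𝄪 – F𝄪 – A♯ – E𝄪

B♯7(♯11): dominant seventh sharp eleven on B♯.
- root: B♯
- major 3rd: D𝄪
- perfect 5th: F𝄪
- minor 7th: A♯
- augmented 11th: E𝄪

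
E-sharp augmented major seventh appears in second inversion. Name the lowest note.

B##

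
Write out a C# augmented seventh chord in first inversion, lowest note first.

C# augmented seventh = C♯–E♯–G𝄪–B; first inversion → third (E♯) lowest.

E♯, G𝄪, B, C♯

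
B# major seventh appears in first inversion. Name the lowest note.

D-double-sharp

B# major seventh = B-sharp–D-double-sharp–F-double-sharp–A-double-sharp. First inversion → third in the bass = D-double-sharp.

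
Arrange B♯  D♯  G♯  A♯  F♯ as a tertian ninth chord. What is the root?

G♯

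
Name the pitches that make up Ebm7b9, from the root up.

E♭, G♭, B♭, D♭, F♭

Ebm7b9: minor seventh flat nine on E♭.
E♭ — root
G♭ — minor 3rd
B♭ — perfect 5th
D♭ — minor 7th
F♭ — minor 9th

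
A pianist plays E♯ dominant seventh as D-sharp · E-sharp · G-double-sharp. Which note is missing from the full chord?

E♯ dominant seventh = E-sharp, G-double-sharp, B-sharp, D-sharp. The voicing lacks the 5th (perfect 5th), B-sharp.

B-sharp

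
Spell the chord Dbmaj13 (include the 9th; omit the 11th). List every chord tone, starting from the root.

Db, F, Ab, C, Eb, Bb

Root Db, quality major thirteenth:
root → Db
3rd (major 3rd) → F
5th (perfect 5th) → Ab
7th (major 7th) → C
9th (major 9th) → Eb
13th (major 13th) → Bb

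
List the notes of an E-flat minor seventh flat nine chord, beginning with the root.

Eb, Gb, Bb, Db, Fb

E-flat minor seventh flat nine is a minor seventh flat nine built on Eb.
Eb — root
Gb — minor 3rd
Bb — perfect 5th
Db — minor 7th
Fb — minor 9th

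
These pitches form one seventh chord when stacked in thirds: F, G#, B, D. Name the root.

G#

Arranged so that each adjacent pair is a third by letter name: G# – B – D – F.
The bottom of that stack, G#, is the root (this is G# diminished seventh).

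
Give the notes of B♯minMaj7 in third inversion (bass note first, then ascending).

In root position, B♯minMaj7 is B#–D#–F##–A##.
Third inversion puts the seventh (A##) in the bass.

A## – B# – D# – F##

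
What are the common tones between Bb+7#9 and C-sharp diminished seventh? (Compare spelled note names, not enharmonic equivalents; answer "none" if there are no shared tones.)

Bb, C#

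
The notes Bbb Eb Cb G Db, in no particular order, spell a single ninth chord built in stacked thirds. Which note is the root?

Arranged so that each adjacent pair is a third by letter name: Cb – Eb – G – Bbb – Db.
The bottom of that stack, Cb, is the root (this is Cb dominant ninth sharp five).

Cb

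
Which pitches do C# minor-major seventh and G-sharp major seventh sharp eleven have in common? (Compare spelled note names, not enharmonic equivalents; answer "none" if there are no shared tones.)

G-sharp, B-sharp

C# minor-major seventh = C-sharp, E, G-sharp, B-sharp.
G-sharp major seventh sharp eleven = G-sharp, B-sharp, D-sharp, F-double-sharp, C-double-sharp.
Shared: G-sharp, B-sharp.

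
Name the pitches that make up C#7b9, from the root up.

C♯ E♯ G♯ B D

Root C♯, quality dominant seventh flat nine:
Root: C♯
Major 3rd (3rd): E♯
Perfect 5th (5th): G♯
Minor 7th (7th): B
Minor 9th (9th): D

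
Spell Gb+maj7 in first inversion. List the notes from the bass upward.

Bb  D  F  Gb

Gb+maj7 = Gb–Bb–D–F; first inversion → third (Bb) lowest.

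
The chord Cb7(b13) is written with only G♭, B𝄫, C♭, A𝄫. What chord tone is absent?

The full Cb7(b13) chord is C♭, E♭, G♭, B𝄫, A𝄫.
Comparing with the voicing, the major 3rd (3rd) — E♭ — is absent.

E♭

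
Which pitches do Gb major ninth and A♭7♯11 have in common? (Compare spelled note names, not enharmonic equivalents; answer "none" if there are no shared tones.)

Gb  Ab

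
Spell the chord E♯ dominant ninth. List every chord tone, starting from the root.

E♯ dominant ninth is a dominant ninth built on E-sharp.
root → E-sharp
3rd (major 3rd) → G-double-sharp
5th (perfect 5th) → B-sharp
7th (minor 7th) → D-sharp
9th (major 9th) → F-double-sharp

E-sharp, G-double-sharp, B-sharp, D-sharp, F-double-sharp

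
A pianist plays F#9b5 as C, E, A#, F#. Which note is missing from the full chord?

The full F#9b5 chord is F#, A#, C, E, G#.
Comparing with the voicing, the major 9th (9th) — G# — is absent.

G#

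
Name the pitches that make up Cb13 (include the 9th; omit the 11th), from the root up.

Root Cb, quality dominant thirteenth:
Root: Cb
Major 3rd (3rd): Eb
Perfect 5th (5th): Gb
Minor 7th (7th): Bbb
Major 9th (9th): Db
Major 13th (13th): Ab

Cb, Eb, Gb, Bbb, Db, Ab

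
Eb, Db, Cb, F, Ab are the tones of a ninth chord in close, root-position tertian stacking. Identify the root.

Db

Arranged so that each adjacent pair is a third by letter name: Db – F – Ab – Cb – Eb.
The bottom of that stack, Db, is the root (this is Db dominant ninth).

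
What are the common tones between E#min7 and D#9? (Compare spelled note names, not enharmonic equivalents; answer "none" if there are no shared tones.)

E#min7 = E#, G#, B#, D#.
D#9 = D#, F##, A#, C#, E#.
Shared: E#, D#.

E#  D#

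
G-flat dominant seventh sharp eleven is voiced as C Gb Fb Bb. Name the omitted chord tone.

G-flat dominant seventh sharp eleven = Gb, Bb, Db, Fb, C. The voicing lacks the 5th (perfect 5th), Db.

Db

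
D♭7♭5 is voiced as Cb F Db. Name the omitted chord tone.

D♭7♭5 = Db, F, Abb, Cb. The voicing lacks the 5th (diminished 5th), Abb.

Abb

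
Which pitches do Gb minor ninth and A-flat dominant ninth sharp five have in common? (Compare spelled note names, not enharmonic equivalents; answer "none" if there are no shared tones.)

Gb minor ninth: G-flat B-double-flat D-flat F-flat A-flat
A-flat dominant ninth sharp five: A-flat C E G-flat B-flat
Common to both → G-flat, A-flat.

G-flat  A-flat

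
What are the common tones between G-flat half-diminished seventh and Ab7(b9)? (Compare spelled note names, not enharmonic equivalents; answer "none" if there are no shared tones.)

G-flat half-diminished seventh: Gb Bbb Dbb Fb
Ab7(b9): Ab C Eb Gb Bbb
Common to both → Gb, Bbb.

Gb, Bbb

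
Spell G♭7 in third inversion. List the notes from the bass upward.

In root position, G♭7 is Gb–Bb–Db–Fb.
Third inversion puts the seventh (Fb) in the bass.

Fb, Gb, Bb, Db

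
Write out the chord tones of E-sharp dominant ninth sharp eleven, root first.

E-sharp dominant ninth sharp eleven: dominant ninth sharp eleven on E#.
E# — root
G## — major 3rd
B# — perfect 5th
D# — minor 7th
F## — major 9th
A## — augmented 11th

E#, G##, B#, D#, F##, A##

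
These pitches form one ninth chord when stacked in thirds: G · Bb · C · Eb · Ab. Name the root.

Ab

Arranged so that each adjacent pair is a third by letter name: Ab – C – Eb – G – Bb.
The bottom of that stack, Ab, is the root (this is Ab major ninth).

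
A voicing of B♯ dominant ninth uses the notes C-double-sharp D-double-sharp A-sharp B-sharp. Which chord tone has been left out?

F-double-sharp

The full B♯ dominant ninth chord is B-sharp, D-double-sharp, F-double-sharp, A-sharp, C-double-sharp.
Comparing with the voicing, the perfect 5th (5th) — F-double-sharp — is absent.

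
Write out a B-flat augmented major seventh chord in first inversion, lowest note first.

In root position, B-flat augmented major seventh is Bb–D–F#–A.
First inversion puts the third (D) in the bass.

D, F#, A, Bb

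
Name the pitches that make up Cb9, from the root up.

Root Cb, quality dominant ninth:
- root: Cb
- major 3rd: Eb
- perfect 5th: Gb
- minor 7th: Bbb
- major 9th: Db

Cb – Eb – Gb – Bbb – Db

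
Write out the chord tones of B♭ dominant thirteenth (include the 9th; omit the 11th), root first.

Bb  D  F  Ab  C  G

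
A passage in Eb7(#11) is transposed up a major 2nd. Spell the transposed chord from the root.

Transposed root: Eb → F (major 2nd up). So we spell F dominant seventh sharp eleven:
- root: F
- major 3rd: A
- perfect 5th: C
- minor 7th: Eb
- augmented 11th: B

F, A, C, Eb, B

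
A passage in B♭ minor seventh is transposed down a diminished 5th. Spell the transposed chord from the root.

B-flat down a diminished 5th → E. New chord: E minor seventh.
root → E
3rd (minor 3rd) → G
5th (perfect 5th) → B
7th (minor 7th) → D

E G B D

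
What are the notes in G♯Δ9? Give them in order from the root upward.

G# – B# – D# – F## – A#

Root G#, quality major ninth:
G# — root
B# — major 3rd
D# — perfect 5th
F## — major 7th
A# — major 9th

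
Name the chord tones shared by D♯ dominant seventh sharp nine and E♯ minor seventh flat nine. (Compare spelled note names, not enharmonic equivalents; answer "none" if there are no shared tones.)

D♯ dominant seventh sharp nine = D-sharp, F-double-sharp, A-sharp, C-sharp, E-double-sharp.
E♯ minor seventh flat nine = E-sharp, G-sharp, B-sharp, D-sharp, F-sharp.
Shared: D-sharp.

D-sharp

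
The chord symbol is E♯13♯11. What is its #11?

A##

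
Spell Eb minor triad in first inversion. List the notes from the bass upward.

Gb Bb Eb

In root position, Eb minor triad is Eb–Gb–Bb.
First inversion puts the third (Gb) in the bass.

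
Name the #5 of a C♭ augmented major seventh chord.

G

Root of C♭ augmented major seventh = Cb. The 5th is an augmented 5th: Cb up an augmented 5th → G.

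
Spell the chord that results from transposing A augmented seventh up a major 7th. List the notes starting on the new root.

G-sharp B-sharp D-double-sharp F-sharp

Transposed root: A → G-sharp (major 7th up). So we spell G-sharp augmented seventh:
G-sharp — root
B-sharp — major 3rd
D-double-sharp — augmented 5th
F-sharp — minor 7th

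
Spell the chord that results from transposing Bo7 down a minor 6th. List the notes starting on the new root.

D#, F#, A, C

Transposed root: B → D# (minor 6th down). So we spell D# diminished seventh:
root → D#
3rd (minor 3rd) → F#
5th (diminished 5th) → A
7th (diminished 7th) → C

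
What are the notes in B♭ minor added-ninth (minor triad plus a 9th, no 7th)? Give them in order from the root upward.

Bb Db F C

B♭ minor added-ninth is a minor added-ninth built on Bb.
- root: Bb
- minor 3rd: Db
- perfect 5th: F
- major 9th: C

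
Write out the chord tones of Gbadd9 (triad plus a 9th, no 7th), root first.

Gb Bb Db Ab

Gbadd9: added-ninth on Gb.
Root: Gb
Major 3rd (3rd): Bb
Perfect 5th (5th): Db
Major 9th (9th): Ab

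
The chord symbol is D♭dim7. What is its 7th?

Cbb

D♭dim7 is built on Db; its 7th is a diminished 7th above the root.
A seventh above D uses the letter C, and the diminished 7th above Db is Cbb.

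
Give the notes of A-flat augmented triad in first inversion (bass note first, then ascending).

C  E  A-flat

A-flat augmented triad = A-flat–C–E; first inversion → third (C) lowest.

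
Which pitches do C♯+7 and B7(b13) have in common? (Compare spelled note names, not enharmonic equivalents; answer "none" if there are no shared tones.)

C♯+7 = C#, E#, G##, B.
B7(b13) = B, D#, F#, A, G.
Shared: B.

B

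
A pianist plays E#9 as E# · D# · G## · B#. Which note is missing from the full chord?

F##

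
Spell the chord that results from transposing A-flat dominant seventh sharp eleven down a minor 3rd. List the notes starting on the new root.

A♭ down a minor 3rd → F. New chord: F dominant seventh sharp eleven.
Root: F
Major 3rd (3rd): A
Perfect 5th (5th): C
Minor 7th (7th): E♭
Augmented 11th (11th): B

F A C E♭ B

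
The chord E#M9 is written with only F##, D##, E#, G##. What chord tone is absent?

E#M9 = E#, G##, B#, D##, F##. The voicing lacks the 5th (perfect 5th), B#.

B#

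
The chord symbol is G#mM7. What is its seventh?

F##

G#mM7 is built on G#; its 7th is a major 7th above the root.
A seventh above G uses the letter F, and the major 7th above G# is F##.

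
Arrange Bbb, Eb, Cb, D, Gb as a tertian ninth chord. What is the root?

Cb

Stacking in thirds gives Cb – Eb – Gb – Bbb – D, so Cb is the root — Cb dominant seventh sharp nine.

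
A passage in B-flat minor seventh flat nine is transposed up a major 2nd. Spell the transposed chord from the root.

B-flat up a major 2nd → C. New chord: C minor seventh flat nine.
root → C
3rd (minor 3rd) → E-flat
5th (perfect 5th) → G
7th (minor 7th) → B-flat
9th (minor 9th) → D-flat

C – E-flat – G – B-flat – D-flat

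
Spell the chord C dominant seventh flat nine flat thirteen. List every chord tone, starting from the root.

C E G Bb Db Ab

C dominant seventh flat nine flat thirteen is a dominant seventh flat nine flat thirteen built on C.
root → C
3rd (major 3rd) → E
5th (perfect 5th) → G
7th (minor 7th) → Bb
9th (minor 9th) → Db
13th (minor 13th) → Ab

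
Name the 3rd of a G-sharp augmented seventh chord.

B-sharp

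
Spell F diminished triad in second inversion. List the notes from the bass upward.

F diminished triad = F–Ab–Cb; second inversion → fifth (Cb) lowest.

Cb, F, Ab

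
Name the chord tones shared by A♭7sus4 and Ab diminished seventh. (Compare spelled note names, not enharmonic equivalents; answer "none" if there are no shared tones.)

Ab

A♭7sus4: Ab Db Eb Gb
Ab diminished seventh: Ab Cb Ebb Gbb
Common to both → Ab.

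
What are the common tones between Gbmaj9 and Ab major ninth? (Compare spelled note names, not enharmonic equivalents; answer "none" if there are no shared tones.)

Gbmaj9 = G♭, B♭, D♭, F, A♭.
Ab major ninth = A♭, C, E♭, G, B♭.
Shared: B♭, A♭.

B♭  A♭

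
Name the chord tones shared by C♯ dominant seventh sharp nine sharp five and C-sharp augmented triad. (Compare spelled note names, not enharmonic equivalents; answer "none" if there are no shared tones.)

C♯ dominant seventh sharp nine sharp five: C-sharp E-sharp G-double-sharp B D-double-sharp
C-sharp augmented triad: C-sharp E-sharp G-double-sharp
Common to both → C-sharp, E-sharp, G-double-sharp.

C-sharp, E-sharp, G-double-sharp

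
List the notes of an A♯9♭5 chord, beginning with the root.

A♯  C𝄪  E  G♯  B♯

A♯9♭5: dominant ninth flat five on A♯.
root → A♯
3rd (major 3rd) → C𝄪
5th (diminished 5th) → E
7th (minor 7th) → G♯
9th (major 9th) → B♯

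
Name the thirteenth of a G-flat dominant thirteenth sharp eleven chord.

E♭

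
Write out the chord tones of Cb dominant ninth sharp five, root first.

Cb dominant ninth sharp five is a dominant ninth sharp five built on C-flat.
- root: C-flat
- major 3rd: E-flat
- augmented 5th: G
- minor 7th: B-double-flat
- major 9th: D-flat

C-flat, E-flat, G, B-double-flat, D-flat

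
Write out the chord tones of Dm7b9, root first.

Root D, quality minor seventh flat nine:
root → D
3rd (minor 3rd) → F
5th (perfect 5th) → A
7th (minor 7th) → C
9th (minor 9th) → Eb

D F A C Eb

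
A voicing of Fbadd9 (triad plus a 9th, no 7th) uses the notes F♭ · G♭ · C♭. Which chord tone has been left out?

A♭

Fbadd9 = F♭, A♭, C♭, G♭. The voicing lacks the 3rd (major 3rd), A♭.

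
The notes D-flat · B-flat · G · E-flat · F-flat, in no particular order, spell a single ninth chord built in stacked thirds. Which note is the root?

E-flat

Stacking in thirds gives E-flat – G – B-flat – D-flat – F-flat, so E-flat is the root — E-flat dominant seventh flat nine.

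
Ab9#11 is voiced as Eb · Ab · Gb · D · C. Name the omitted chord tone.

Ab9#11 = Ab, C, Eb, Gb, Bb, D. The voicing lacks the 9th (major 9th), Bb.

Bb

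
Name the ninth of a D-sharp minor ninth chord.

E-sharp

Root of D-sharp minor ninth = D-sharp. The 9th is a major 9th: D-sharp up a major 9th → E-sharp.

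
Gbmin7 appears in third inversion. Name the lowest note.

Gbmin7 in root position is Gb–Bbb–Db–Fb.
Third inversion places the seventh in the bass, which is Fb.

Fb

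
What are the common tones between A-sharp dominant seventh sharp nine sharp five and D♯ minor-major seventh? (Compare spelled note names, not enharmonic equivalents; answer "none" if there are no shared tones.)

A-sharp dominant seventh sharp nine sharp five: A-sharp C-double-sharp E-double-sharp G-sharp B-double-sharp
D♯ minor-major seventh: D-sharp F-sharp A-sharp C-double-sharp
Common to both → A-sharp, C-double-sharp.

A-sharp C-double-sharp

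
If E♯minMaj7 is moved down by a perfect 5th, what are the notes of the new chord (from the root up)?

A# – C# – E# – G##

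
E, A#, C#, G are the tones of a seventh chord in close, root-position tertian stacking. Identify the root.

A#

Stacking in thirds gives A# – C# – E – G, so A# is the root — A# diminished seventh.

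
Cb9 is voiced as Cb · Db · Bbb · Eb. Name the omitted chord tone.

Cb9 = Cb, Eb, Gb, Bbb, Db. The voicing lacks the 5th (perfect 5th), Gb.

Gb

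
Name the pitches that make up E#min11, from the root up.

Root E#, quality minor eleventh:
root → E#
3rd (minor 3rd) → G#
5th (perfect 5th) → B#
7th (minor 7th) → D#
9th (major 9th) → F##
11th (perfect 11th) → A#

E#  G#  B#  D#  F##  A#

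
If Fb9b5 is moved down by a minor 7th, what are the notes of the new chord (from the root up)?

A minor 7th down from Fb is Gb, so the new chord is Gb dominant ninth flat five.
Gb — root
Bb — major 3rd
Dbb — diminished 5th
Fb — minor 7th
Ab — major 9th

Gb, Bb, Dbb, Fb, Ab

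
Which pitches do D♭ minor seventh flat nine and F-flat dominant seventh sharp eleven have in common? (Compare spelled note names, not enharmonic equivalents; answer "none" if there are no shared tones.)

F-flat, A-flat, C-flat, E-double-flat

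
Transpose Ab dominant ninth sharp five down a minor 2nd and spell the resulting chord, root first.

G  B  D-sharp  F  A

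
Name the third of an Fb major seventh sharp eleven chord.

A-flat

Fb major seventh sharp eleven is built on F-flat; its 3rd is a major 3rd above the root.
A third above F uses the letter A, and the major 3rd above F-flat is A-flat.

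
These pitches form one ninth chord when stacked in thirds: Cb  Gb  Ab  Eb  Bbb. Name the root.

Arranged so that each adjacent pair is a third by letter name: Ab – Cb – Eb – Gb – Bbb.
The bottom of that stack, Ab, is the root (this is Ab minor seventh flat nine).

Ab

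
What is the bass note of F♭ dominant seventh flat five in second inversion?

Cbb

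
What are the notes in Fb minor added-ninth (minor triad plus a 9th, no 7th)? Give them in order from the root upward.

Fb Abb Cb Gb

Fb minor added-ninth: minor added-ninth on Fb.
- root: Fb
- minor 3rd: Abb
- perfect 5th: Cb
- major 9th: Gb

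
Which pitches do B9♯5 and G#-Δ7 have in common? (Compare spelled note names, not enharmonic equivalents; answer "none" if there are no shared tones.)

B D♯ F𝄪

B9♯5: B D♯ F𝄪 A C♯
G#-Δ7: G♯ B D♯ F𝄪
Common to both → B, D♯, F𝄪.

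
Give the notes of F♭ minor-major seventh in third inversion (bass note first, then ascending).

F♭ minor-major seventh = F-flat–A-double-flat–C-flat–E-flat; third inversion → seventh (E-flat) lowest.

E-flat F-flat A-double-flat C-flat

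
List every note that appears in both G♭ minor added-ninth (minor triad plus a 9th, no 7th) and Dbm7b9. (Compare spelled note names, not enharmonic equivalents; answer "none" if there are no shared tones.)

G♭ minor added-ninth = G♭, B𝄫, D♭, A♭.
Dbm7b9 = D♭, F♭, A♭, C♭, E𝄫.
Shared: D♭, A♭.

D♭, A♭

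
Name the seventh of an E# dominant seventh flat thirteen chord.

D-sharp

Root of E# dominant seventh flat thirteen = E-sharp. The 7th is a minor 7th: E-sharp up a minor 7th → D-sharp.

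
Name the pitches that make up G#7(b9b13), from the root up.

G♯  B♯  D♯  F♯  A  E

G#7(b9b13) is a dominant seventh flat nine flat thirteen built on G♯.
G♯ — root
B♯ — major 3rd
D♯ — perfect 5th
F♯ — minor 7th
A — minor 9th
E — minor 13th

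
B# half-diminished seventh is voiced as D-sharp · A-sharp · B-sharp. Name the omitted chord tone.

B# half-diminished seventh = B-sharp, D-sharp, F-sharp, A-sharp. The voicing lacks the 5th (diminished 5th), F-sharp.

F-sharp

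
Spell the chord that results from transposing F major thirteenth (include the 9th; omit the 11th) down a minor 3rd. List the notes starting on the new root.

D  F#  A  C#  E  B

Transposed root: F → D (minor 3rd down). So we spell D major thirteenth:
Root: D
Major 3rd (3rd): F#
Perfect 5th (5th): A
Major 7th (7th): C#
Major 9th (9th): E
Major 13th (13th): B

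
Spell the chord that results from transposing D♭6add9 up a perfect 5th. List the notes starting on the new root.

Transposed root: Db → Ab (perfect 5th up). So we spell Ab six-nine:
- root: Ab
- major 3rd: C
- perfect 5th: Eb
- major 6th: F
- major 9th: Bb

Ab – C – Eb – F – Bb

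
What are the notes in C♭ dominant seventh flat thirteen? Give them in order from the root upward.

Cb  Eb  Gb  Bbb  Abb

Root Cb, quality dominant seventh flat thirteen:
Cb — root
Eb — major 3rd
Gb — perfect 5th
Bbb — minor 7th
Abb — minor 13th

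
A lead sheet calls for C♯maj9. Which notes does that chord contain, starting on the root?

Root C#, quality major ninth:
C# — root
E# — major 3rd
G# — perfect 5th
B# — major 7th
D# — major 9th

C#, E#, G#, B#, D#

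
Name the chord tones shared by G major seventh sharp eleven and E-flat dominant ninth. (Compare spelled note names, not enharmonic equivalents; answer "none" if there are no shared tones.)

G major seventh sharp eleven: G B D F-sharp C-sharp
E-flat dominant ninth: E-flat G B-flat D-flat F
Common to both → G.

G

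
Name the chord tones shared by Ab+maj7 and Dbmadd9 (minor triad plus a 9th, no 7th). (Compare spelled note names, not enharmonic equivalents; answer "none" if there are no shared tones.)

Ab+maj7: A♭ C E G
Dbmadd9: D♭ F♭ A♭ E♭
Common to both → A♭.

A♭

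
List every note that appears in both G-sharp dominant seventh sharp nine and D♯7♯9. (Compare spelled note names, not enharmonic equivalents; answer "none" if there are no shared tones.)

D#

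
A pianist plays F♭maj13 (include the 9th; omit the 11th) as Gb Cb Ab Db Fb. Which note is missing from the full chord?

The full F♭maj13 chord is Fb, Ab, Cb, Eb, Gb, Db.
Comparing with the voicing, the major 7th (7th) — Eb — is absent.

Eb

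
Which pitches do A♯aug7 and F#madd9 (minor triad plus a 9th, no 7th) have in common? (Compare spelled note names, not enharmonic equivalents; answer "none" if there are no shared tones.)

G#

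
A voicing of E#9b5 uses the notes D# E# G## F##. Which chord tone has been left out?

B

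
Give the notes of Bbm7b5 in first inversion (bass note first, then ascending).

In root position, Bbm7b5 is Bb–Db–Fb–Ab.
First inversion puts the third (Db) in the bass.

Db, Fb, Ab, Bb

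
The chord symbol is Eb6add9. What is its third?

G

Eb6add9 is built on Eb; its 3rd is a major 3rd above the root.
A third above E uses the letter G, and the major 3rd above Eb is G.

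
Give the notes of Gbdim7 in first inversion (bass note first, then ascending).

In root position, Gbdim7 is G♭–B𝄫–D𝄫–F𝄫.
First inversion puts the third (B𝄫) in the bass.

B𝄫, D𝄫, F𝄫, G♭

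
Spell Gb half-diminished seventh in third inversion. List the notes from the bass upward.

Fb Gb Bbb Dbb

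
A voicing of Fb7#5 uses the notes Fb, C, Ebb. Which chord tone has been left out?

Ab

Fb7#5 = Fb, Ab, C, Ebb. The voicing lacks the 3rd (major 3rd), Ab.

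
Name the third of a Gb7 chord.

Bb

Root of Gb7 = Gb. The 3rd is a major 3rd: Gb up a major 3rd → Bb.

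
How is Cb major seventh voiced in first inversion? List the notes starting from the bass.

In root position, Cb major seventh is C-flat–E-flat–G-flat–B-flat.
First inversion puts the third (E-flat) in the bass.

E-flat  G-flat  B-flat  C-flat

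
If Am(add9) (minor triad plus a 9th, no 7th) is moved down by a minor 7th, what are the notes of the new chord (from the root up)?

B  D  F♯  C♯

A minor 7th down from A is B, so the new chord is B minor added-ninth.
B — root
D — minor 3rd
F♯ — perfect 5th
C♯ — major 9th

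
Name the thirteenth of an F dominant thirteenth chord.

D

F dominant thirteenth is built on F; its 13th is a major 13th above the root.
A sixth above F uses the letter D, and the major 13th above F is D.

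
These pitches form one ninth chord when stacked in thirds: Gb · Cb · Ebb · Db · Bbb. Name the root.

Cb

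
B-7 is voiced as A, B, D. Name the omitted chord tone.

F#

B-7 = B, D, F#, A. The voicing lacks the 5th (perfect 5th), F#.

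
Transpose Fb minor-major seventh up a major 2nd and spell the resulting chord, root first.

G-flat B-double-flat D-flat F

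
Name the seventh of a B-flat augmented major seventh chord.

A

Root of B-flat augmented major seventh = B-flat. The 7th is a major 7th: B-flat up a major 7th → A.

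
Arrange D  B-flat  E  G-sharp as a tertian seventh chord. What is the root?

Arranged so that each adjacent pair is a third by letter name: E – G-sharp – B-flat – D.
The bottom of that stack, E, is the root (this is E dominant seventh flat five).

E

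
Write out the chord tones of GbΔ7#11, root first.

Gb, Bb, Db, F, C

GbΔ7#11 is a major seventh sharp eleven built on Gb.
root → Gb
3rd (major 3rd) → Bb
5th (perfect 5th) → Db
7th (major 7th) → F
11th (augmented 11th) → C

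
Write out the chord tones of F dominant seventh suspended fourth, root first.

F  Bb  C  Eb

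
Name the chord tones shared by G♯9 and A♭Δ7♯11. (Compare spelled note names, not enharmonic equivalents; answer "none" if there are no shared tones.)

none

G♯9: G# B# D# F# A#
A♭Δ7♯11: Ab C Eb G D
Common to both → none.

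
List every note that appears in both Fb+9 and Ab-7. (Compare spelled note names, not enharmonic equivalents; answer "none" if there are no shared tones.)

Fb+9 = Fb, Ab, C, Ebb, Gb.
Ab-7 = Ab, Cb, Eb, Gb.
Shared: Ab, Gb.

Ab  Gb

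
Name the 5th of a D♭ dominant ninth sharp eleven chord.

Ab

Root of D♭ dominant ninth sharp eleven = Db. The 5th is a perfect 5th: Db up a perfect 5th → Ab.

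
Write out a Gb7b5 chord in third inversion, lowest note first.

In root position, Gb7b5 is G♭–B♭–D𝄫–F♭.
Third inversion puts the seventh (F♭) in the bass.

F♭, G♭, B♭, D𝄫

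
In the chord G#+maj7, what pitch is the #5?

D##

Root of G#+maj7 = G#. The 5th is an augmented 5th: G# up an augmented 5th → D##.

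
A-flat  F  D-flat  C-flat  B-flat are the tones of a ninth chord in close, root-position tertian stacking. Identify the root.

B-flat

Arranged so that each adjacent pair is a third by letter name: B-flat – D-flat – F – A-flat – C-flat.
The bottom of that stack, B-flat, is the root (this is B-flat minor seventh flat nine).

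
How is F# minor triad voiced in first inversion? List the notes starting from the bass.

F# minor triad = F-sharp–A–C-sharp; first inversion → third (A) lowest.

A, C-sharp, F-sharp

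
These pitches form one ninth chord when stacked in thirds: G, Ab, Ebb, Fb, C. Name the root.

Fb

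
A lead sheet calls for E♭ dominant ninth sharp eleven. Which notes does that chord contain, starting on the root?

Eb  G  Bb  Db  F  A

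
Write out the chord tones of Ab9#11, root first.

Ab  C  Eb  Gb  Bb  D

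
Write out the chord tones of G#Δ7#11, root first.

G# B# D# F## C##

Root G#, quality major seventh sharp eleven:
G# — root
B# — major 3rd
D# — perfect 5th
F## — major 7th
C## — augmented 11th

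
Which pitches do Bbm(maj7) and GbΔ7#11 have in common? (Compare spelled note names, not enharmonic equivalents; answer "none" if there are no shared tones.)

Bb, Db, F

Bbm(maj7) = Bb, Db, F, A.
GbΔ7#11 = Gb, Bb, Db, F, C.
Shared: Bb, Db, F.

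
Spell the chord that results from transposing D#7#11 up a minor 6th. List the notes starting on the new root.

Transposed root: D# → B (minor 6th up). So we spell B dominant seventh sharp eleven:
- root: B
- major 3rd: D#
- perfect 5th: F#
- minor 7th: A
- augmented 11th: E#

B D# F# A E#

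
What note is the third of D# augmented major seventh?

F##

D# augmented major seventh is built on D#; its 3rd is a major 3rd above the root.
A third above D uses the letter F, and the major 3rd above D# is F##.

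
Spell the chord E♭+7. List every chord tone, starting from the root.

E♭+7 is an augmented seventh built on Eb.
- root: Eb
- major 3rd: G
- augmented 5th: B
- minor 7th: Db

Eb  G  B  Db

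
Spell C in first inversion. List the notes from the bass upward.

In root position, C is C–E–G.
First inversion puts the third (E) in the bass.

E, G, C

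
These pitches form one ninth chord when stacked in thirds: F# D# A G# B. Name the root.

G#

Arranged so that each adjacent pair is a third by letter name: G# – B – D# – F# – A.
The bottom of that stack, G#, is the root (this is G# minor seventh flat nine).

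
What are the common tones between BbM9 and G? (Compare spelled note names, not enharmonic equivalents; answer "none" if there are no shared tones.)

D

BbM9 = B♭, D, F, A, C.
G = G, B, D.
Shared: D.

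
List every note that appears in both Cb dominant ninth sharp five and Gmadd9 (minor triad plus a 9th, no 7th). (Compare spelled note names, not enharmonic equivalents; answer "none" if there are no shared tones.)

G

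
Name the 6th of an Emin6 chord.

Emin6 is built on E; its 6th is a major 6th above the root.
A sixth above E uses the letter C, and the major 6th above E is C#.

C#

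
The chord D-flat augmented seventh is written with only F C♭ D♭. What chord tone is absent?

A

The full D-flat augmented seventh chord is D♭, F, A, C♭.
Comparing with the voicing, the augmented 5th (5th) — A — is absent.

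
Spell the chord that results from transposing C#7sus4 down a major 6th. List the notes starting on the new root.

E, A, B, D

C# down a major 6th → E. New chord: E dominant seventh suspended fourth.
E — root
A — perfect 4th
B — perfect 5th
D — minor 7th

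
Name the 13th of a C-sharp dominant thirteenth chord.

Root of C-sharp dominant thirteenth = C#. The 13th is a major 13th: C# up a major 13th → A#.

A#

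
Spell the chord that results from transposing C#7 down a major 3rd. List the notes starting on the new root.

A  C♯  E  G

A major 3rd down from C♯ is A, so the new chord is A dominant seventh.
A — root
C♯ — major 3rd
E — perfect 5th
G — minor 7th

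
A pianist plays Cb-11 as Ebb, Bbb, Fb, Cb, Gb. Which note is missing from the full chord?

The full Cb-11 chord is Cb, Ebb, Gb, Bbb, Db, Fb.
Comparing with the voicing, the major 9th (9th) — Db — is absent.

Db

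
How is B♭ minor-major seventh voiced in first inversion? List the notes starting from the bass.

In root position, B♭ minor-major seventh is B♭–D♭–F–A.
First inversion puts the third (D♭) in the bass.

D♭ – F – A – B♭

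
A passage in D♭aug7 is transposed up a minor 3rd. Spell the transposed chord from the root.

Db up a minor 3rd → Fb. New chord: Fb augmented seventh.
Root: Fb
Major 3rd (3rd): Ab
Augmented 5th (5th): C
Minor 7th (7th): Ebb

Fb  Ab  C  Ebb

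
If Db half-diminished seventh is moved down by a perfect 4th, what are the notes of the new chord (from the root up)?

Ab, Cb, Ebb, Gb

Db down a perfect 4th → Ab. New chord: Ab half-diminished seventh.
- root: Ab
- minor 3rd: Cb
- diminished 5th: Ebb
- minor 7th: Gb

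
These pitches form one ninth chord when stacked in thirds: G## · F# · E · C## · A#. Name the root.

F#

Stacking in thirds gives F# – A# – C## – E – G##, so F# is the root — F# dominant seventh sharp nine sharp five.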